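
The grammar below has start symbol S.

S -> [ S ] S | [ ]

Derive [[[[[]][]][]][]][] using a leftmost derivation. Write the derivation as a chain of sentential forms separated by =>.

S => [S]S   [S -> [ S ] S]
[S]S => [[S]S]S   [S -> [ S ] S]
[[S]S]S => [[[S]S]S]S   [S -> [ S ] S]
[[[S]S]S]S => [[[[S]S]S]S]S   [S -> [ S ] S]
[[[[S]S]S]S]S => [[[[[]]S]S]S]S   [S -> [ ]]
[[[[[]]S]S]S]S => [[[[[]][]]S]S]S   [S -> [ ]]
[[[[[]][]]S]S]S => [[[[[]][]][]]S]S   [S -> [ ]]
[[[[[]][]][]]S]S => [[[[[]][]][]][]]S   [S -> [ ]]
[[[[[]][]][]][]]S => [[[[[]][]][]][]][]   [S -> [ ]]

S=>[S]S=>[[S]S]S=>[[[S]S]S]S=>[[[[S]S]S]S]S=>[[[[[]]S]S]S]S=>[[[[[]][]]S]S]S=>[[[[[]][]][]]S]S=>[[[[[]][]][]][]]S=>[[[[[]][]][]][]][]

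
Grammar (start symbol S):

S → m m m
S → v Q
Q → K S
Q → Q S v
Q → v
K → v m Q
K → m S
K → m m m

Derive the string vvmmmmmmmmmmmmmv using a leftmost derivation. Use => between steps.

S => vQ   [S → v Q]
vQ => vQSv   [Q → Q S v]
vQSv => vKSSv   [Q → K S]
vKSSv => vvmQSSv   [K → v m Q]
vvmQSSv => vvmKSSSv   [Q → K S]
vvmKSSSv => vvmmmmSSSv   [K → m m m]
vvmmmmSSSv => vvmmmmmmmSSv   [S → m m m]
vvmmmmmmmSSv => vvmmmmmmmmmmSv   [S → m m m]
vvmmmmmmmmmmSv => vvmmmmmmmmmmmmmv   [S → m m m]

S=>vQ=>vQSv=>vKSSv=>vvmQSSv=>vvmKSSSv=>vvmmmmSSSv=>vvmmmmmmmSSv=>vvmmmmmmmmmmSv=>vvmmmmmmmmmmmmmv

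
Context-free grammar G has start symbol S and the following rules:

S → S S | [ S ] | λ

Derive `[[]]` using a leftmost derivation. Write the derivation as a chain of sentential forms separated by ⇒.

S⇒[S]⇒[SS]⇒[SSS]⇒[SSSS]⇒[[S]SSS]⇒[[]SSS]⇒[[]SS]⇒[[]S]⇒[[]]

S ⇒ [S]   [S → [ S ]]
[S] ⇒ [SS]   [S → S S]
[SS] ⇒ [SSS]   [S → S S]
[SSS] ⇒ [SSSS]   [S → S S]
[SSSS] ⇒ [[S]SSS]   [S → [ S ]]
[[S]SSS] ⇒ [[]SSS]   [S → λ]
[[]SSS] ⇒ [[]SS]   [S → λ]
[[]SS] ⇒ [[]S]   [S → λ]
[[]S] ⇒ [[]]   [S → λ]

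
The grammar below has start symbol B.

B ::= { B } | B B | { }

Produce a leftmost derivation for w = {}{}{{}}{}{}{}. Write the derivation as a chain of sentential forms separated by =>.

B => BB   [B ::= B B]
BB => BBB   [B ::= B B]
BBB => {}BB   [B ::= { }]
{}BB => {}BBB   [B ::= B B]
{}BBB => {}BBBB   [B ::= B B]
{}BBBB => {}{}BBB   [B ::= { }]
{}{}BBB => {}{}BBBB   [B ::= B B]
{}{}BBBB => {}{}{B}BBB   [B ::= { B }]
{}{}{B}BBB => {}{}{{}}BBB   [B ::= { }]
{}{}{{}}BBB => {}{}{{}}{}BB   [B ::= { }]
{}{}{{}}{}BB => {}{}{{}}{}{}B   [B ::= { }]
{}{}{{}}{}{}B => {}{}{{}}{}{}{}   [B ::= { }]

B => BB => BBB => {}BB => {}BBB => {}BBBB => {}{}BBB => {}{}BBBB => {}{}{B}BBB => {}{}{{}}BBB => {}{}{{}}{}BB => {}{}{{}}{}{}B => {}{}{{}}{}{}{}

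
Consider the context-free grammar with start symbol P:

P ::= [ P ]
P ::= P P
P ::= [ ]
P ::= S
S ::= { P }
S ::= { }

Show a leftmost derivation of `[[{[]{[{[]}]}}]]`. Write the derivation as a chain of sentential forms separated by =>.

P => [P] => [[P]] => [[S]] => [[{P}]] => [[{PP}]] => [[{[]P}]] => [[{[]S}]] => [[{[]{P}}]] => [[{[]{[P]}}]] => [[{[]{[S]}}]] => [[{[]{[{P}]}}]] => [[{[]{[{[]}]}}]]

P => [P]   [P ::= [ P ]]
[P] => [[P]]   [P ::= [ P ]]
[[P]] => [[S]]   [P ::= S]
[[S]] => [[{P}]]   [S ::= { P }]
[[{P}]] => [[{PP}]]   [P ::= P P]
[[{PP}]] => [[{[]P}]]   [P ::= [ ]]
[[{[]P}]] => [[{[]S}]]   [P ::= S]
[[{[]S}]] => [[{[]{P}}]]   [S ::= { P }]
[[{[]{P}}]] => [[{[]{[P]}}]]   [P ::= [ P ]]
[[{[]{[P]}}]] => [[{[]{[S]}}]]   [P ::= S]
[[{[]{[S]}}]] => [[{[]{[{P}]}}]]   [S ::= { P }]
[[{[]{[{P}]}}]] => [[{[]{[{[]}]}}]]   [P ::= [ ]]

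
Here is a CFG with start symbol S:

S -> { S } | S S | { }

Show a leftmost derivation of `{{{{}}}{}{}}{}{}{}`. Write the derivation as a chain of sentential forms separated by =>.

S => SS => SSS => SSSS => {S}SSS => {SS}SSS => {SSS}SSS => {{S}SS}SSS => {{{S}}SS}SSS => {{{{}}}SS}SSS => {{{{}}}{}S}SSS => {{{{}}}{}{}}SSS => {{{{}}}{}{}}{}SS => {{{{}}}{}{}}{}{}S => {{{{}}}{}{}}{}{}{}

S => SS   [S -> S S]
SS => SSS   [S -> S S]
SSS => SSSS   [S -> S S]
SSSS => {S}SSS   [S -> { S }]
{S}SSS => {SS}SSS   [S -> S S]
{SS}SSS => {SSS}SSS   [S -> S S]
{SSS}SSS => {{S}SS}SSS   [S -> { S }]
{{S}SS}SSS => {{{S}}SS}SSS   [S -> { S }]
{{{S}}SS}SSS => {{{{}}}SS}SSS   [S -> { }]
{{{{}}}SS}SSS => {{{{}}}{}S}SSS   [S -> { }]
{{{{}}}{}S}SSS => {{{{}}}{}{}}SSS   [S -> { }]
{{{{}}}{}{}}SSS => {{{{}}}{}{}}{}SS   [S -> { }]
{{{{}}}{}{}}{}SS => {{{{}}}{}{}}{}{}S   [S -> { }]
{{{{}}}{}{}}{}{}S => {{{{}}}{}{}}{}{}{}   [S -> { }]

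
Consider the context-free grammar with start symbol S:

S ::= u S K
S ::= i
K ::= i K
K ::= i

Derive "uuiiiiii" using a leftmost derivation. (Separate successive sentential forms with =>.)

S => uSK   [S ::= u S K]
uSK => uuSKK   [S ::= u S K]
uuSKK => uuiKK   [S ::= i]
uuiKK => uuiiK   [K ::= i]
uuiiK => uuiiiK   [K ::= i K]
uuiiiK => uuiiiiK   [K ::= i K]
uuiiiiK => uuiiiiiK   [K ::= i K]
uuiiiiiK => uuiiiiii   [K ::= i]

S => uSK => uuSKK => uuiKK => uuiiK => uuiiiK => uuiiiiK => uuiiiiiK => uuiiiiii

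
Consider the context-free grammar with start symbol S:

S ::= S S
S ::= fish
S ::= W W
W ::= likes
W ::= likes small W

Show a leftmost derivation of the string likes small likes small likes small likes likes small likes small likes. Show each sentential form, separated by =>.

S => W W   [S ::= W W]
W W => likes small W W   [W ::= likes small W]
likes small W W => likes small likes small W W   [W ::= likes small W]
likes small likes small W W => likes small likes small likes small W W   [W ::= likes small W]
likes small likes small likes small W W => likes small likes small likes small likes W   [W ::= likes]
likes small likes small likes small likes W => likes small likes small likes small likes likes small W   [W ::= likes small W]
likes small likes small likes small likes likes small W => likes small likes small likes small likes likes small likes small W   [W ::= likes small W]
likes small likes small likes small likes likes small likes small W => likes small likes small likes small likes likes small likes small likes   [W ::= likes]

S => W W => likes small W W => likes small likes small W W => likes small likes small likes small W W => likes small likes small likes small likes W => likes small likes small likes small likes likes small W => likes small likes small likes small likes likes small likes small W => likes small likes small likes small likes likes small likes small likes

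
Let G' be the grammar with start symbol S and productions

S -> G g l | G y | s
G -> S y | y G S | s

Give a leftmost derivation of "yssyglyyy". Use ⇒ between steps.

S⇒Gy⇒yGSy⇒ysSy⇒ysGyy⇒ysSyyy⇒ysGglyyy⇒ysSyglyyy⇒yssyglyyy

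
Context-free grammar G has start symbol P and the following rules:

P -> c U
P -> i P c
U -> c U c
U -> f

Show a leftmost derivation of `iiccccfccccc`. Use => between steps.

P => iPc   [P -> i P c]
iPc => iiPcc   [P -> i P c]
iiPcc => iicUcc   [P -> c U]
iicUcc => iiccUccc   [U -> c U c]
iiccUccc => iicccUcccc   [U -> c U c]
iicccUcccc => iiccccUccccc   [U -> c U c]
iiccccUccccc => iiccccfccccc   [U -> f]

P => iPc => iiPcc => iicUcc => iiccUccc => iicccUcccc => iiccccUccccc => iiccccfccccc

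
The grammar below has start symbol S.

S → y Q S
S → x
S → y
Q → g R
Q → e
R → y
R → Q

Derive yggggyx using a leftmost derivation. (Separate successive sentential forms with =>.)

S=>yQS=>ygRS=>ygQS=>yggRS=>yggQS=>ygggRS=>ygggQS=>yggggRS=>yggggyS=>yggggyx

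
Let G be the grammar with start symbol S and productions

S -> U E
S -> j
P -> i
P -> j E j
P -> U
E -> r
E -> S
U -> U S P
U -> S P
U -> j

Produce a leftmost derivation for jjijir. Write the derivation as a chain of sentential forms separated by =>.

S => UE => USPE => USPSPE => jSPSPE => jjPSPE => jjiSPE => jjijPE => jjijiE => jjijir

S => UE   [S -> U E]
UE => USPE   [U -> U S P]
USPE => USPSPE   [U -> U S P]
USPSPE => jSPSPE   [U -> j]
jSPSPE => jjPSPE   [S -> j]
jjPSPE => jjiSPE   [P -> i]
jjiSPE => jjijPE   [S -> j]
jjijPE => jjijiE   [P -> i]
jjijiE => jjijir   [E -> r]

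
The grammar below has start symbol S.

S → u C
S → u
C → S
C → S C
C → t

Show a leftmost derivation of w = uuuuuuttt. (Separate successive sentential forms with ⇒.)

S ⇒ uC   [S → u C]
uC ⇒ uSC   [C → S C]
uSC ⇒ uuCC   [S → u C]
uuCC ⇒ uuSCC   [C → S C]
uuSCC ⇒ uuuCC   [S → u]
uuuCC ⇒ uuuSCC   [C → S C]
uuuSCC ⇒ uuuuCCC   [S → u C]
uuuuCCC ⇒ uuuuSCCC   [C → S C]
uuuuSCCC ⇒ uuuuuCCC   [S → u]
uuuuuCCC ⇒ uuuuuSCCC   [C → S C]
uuuuuSCCC ⇒ uuuuuuCCC   [S → u]
uuuuuuCCC ⇒ uuuuuutCC   [C → t]
uuuuuutCC ⇒ uuuuuuttC   [C → t]
uuuuuuttC ⇒ uuuuuuttt   [C → t]

S ⇒ uC ⇒ uSC ⇒ uuCC ⇒ uuSCC ⇒ uuuCC ⇒ uuuSCC ⇒ uuuuCCC ⇒ uuuuSCCC ⇒ uuuuuCCC ⇒ uuuuuSCCC ⇒ uuuuuuCCC ⇒ uuuuuutCC ⇒ uuuuuuttC ⇒ uuuuuuttt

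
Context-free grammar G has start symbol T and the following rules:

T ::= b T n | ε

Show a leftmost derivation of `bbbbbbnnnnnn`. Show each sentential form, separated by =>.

T => bTn => bbTnn => bbbTnnn => bbbbTnnnn => bbbbbTnnnnn => bbbbbbTnnnnnn => bbbbbbnnnnnn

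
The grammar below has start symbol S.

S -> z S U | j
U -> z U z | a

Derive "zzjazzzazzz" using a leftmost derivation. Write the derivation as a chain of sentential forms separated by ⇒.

S⇒zSU⇒zzSUU⇒zzjUU⇒zzjaU⇒zzjazUz⇒zzjazzUzz⇒zzjazzzUzzz⇒zzjazzzazzz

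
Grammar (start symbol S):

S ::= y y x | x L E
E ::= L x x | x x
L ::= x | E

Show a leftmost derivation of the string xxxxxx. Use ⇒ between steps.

S ⇒ xLE   [S ::= x L E]
xLE ⇒ xxE   [L ::= x]
xxE ⇒ xxLxx   [E ::= L x x]
xxLxx ⇒ xxExx   [L ::= E]
xxExx ⇒ xxxxxx   [E ::= x x]

S ⇒ xLE ⇒ xxE ⇒ xxLxx ⇒ xxExx ⇒ xxxxxx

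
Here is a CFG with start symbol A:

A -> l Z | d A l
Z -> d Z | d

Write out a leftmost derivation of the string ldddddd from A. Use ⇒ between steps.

A⇒lZ⇒ldZ⇒lddZ⇒ldddZ⇒lddddZ⇒ldddddZ⇒ldddddd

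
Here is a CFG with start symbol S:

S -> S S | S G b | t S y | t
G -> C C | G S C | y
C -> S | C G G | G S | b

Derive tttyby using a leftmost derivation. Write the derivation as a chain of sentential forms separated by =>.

S => tSy   [S -> t S y]
tSy => tSGby   [S -> S G b]
tSGby => tSSGby   [S -> S S]
tSSGby => ttSGby   [S -> t]
ttSGby => tttGby   [S -> t]
tttGby => tttyby   [G -> y]

S => tSy => tSGby => tSSGby => ttSGby => tttGby => tttyby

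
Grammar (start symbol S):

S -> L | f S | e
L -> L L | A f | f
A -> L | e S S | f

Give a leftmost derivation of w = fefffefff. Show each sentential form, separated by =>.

S => L   [S -> L]
L => LL   [L -> L L]
LL => LLL   [L -> L L]
LLL => LLLL   [L -> L L]
LLLL => fLLL   [L -> f]
fLLL => fAfLL   [L -> A f]
fAfLL => feSSfLL   [A -> e S S]
feSSfLL => fefSSfLL   [S -> f S]
fefSSfLL => fefLSfLL   [S -> L]
fefLSfLL => fefAfSfLL   [L -> A f]
fefAfSfLL => fefffSfLL   [A -> f]
fefffSfLL => fefffefLL   [S -> e]
fefffefLL => fefffeffL   [L -> f]
fefffeffL => fefffefff   [L -> f]

S=>L=>LL=>LLL=>LLLL=>fLLL=>fAfLL=>feSSfLL=>fefSSfLL=>fefLSfLL=>fefAfSfLL=>fefffSfLL=>fefffefLL=>fefffeffL=>fefffefff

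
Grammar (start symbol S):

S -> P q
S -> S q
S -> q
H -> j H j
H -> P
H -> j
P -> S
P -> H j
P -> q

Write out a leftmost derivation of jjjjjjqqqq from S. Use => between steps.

S=>Sq=>Sqq=>Pqqq=>Sqqq=>Pqqqq=>Hjqqqq=>jHjjqqqq=>jjHjjjqqqq=>jjjjjjqqqq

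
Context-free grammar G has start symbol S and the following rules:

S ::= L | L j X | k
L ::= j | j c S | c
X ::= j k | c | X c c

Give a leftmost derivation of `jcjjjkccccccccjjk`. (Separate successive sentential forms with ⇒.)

S⇒LjX⇒jcSjX⇒jcLjXjX⇒jcjjXjX⇒jcjjXccjX⇒jcjjXccccjX⇒jcjjXccccccjX⇒jcjjXccccccccjX⇒jcjjjkccccccccjX⇒jcjjjkccccccccjjk

S ⇒ LjX   [S ::= L j X]
LjX ⇒ jcSjX   [L ::= j c S]
jcSjX ⇒ jcLjXjX   [S ::= L j X]
jcLjXjX ⇒ jcjjXjX   [L ::= j]
jcjjXjX ⇒ jcjjXccjX   [X ::= X c c]
jcjjXccjX ⇒ jcjjXccccjX   [X ::= X c c]
jcjjXccccjX ⇒ jcjjXccccccjX   [X ::= X c c]
jcjjXccccccjX ⇒ jcjjXccccccccjX   [X ::= X c c]
jcjjXccccccccjX ⇒ jcjjjkccccccccjX   [X ::= j k]
jcjjjkccccccccjX ⇒ jcjjjkccccccccjjk   [X ::= j k]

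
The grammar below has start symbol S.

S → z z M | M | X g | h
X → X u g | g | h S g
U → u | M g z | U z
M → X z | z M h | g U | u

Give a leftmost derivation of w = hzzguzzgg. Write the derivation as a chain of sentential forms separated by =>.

S => Xg => hSgg => hzzMgg => hzzgUgg => hzzgUzgg => hzzgUzzgg => hzzguzzgg

S => Xg   [S → X g]
Xg => hSgg   [X → h S g]
hSgg => hzzMgg   [S → z z M]
hzzMgg => hzzgUgg   [M → g U]
hzzgUgg => hzzgUzgg   [U → U z]
hzzgUzgg => hzzgUzzgg   [U → U z]
hzzgUzzgg => hzzguzzgg   [U → u]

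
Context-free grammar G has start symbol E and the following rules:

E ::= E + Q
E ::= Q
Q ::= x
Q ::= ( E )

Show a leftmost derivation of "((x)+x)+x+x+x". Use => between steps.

E => E+Q   [E ::= E + Q]
E+Q => E+Q+Q   [E ::= E + Q]
E+Q+Q => E+Q+Q+Q   [E ::= E + Q]
E+Q+Q+Q => Q+Q+Q+Q   [E ::= Q]
Q+Q+Q+Q => (E)+Q+Q+Q   [Q ::= ( E )]
(E)+Q+Q+Q => (E+Q)+Q+Q+Q   [E ::= E + Q]
(E+Q)+Q+Q+Q => (Q+Q)+Q+Q+Q   [E ::= Q]
(Q+Q)+Q+Q+Q => ((E)+Q)+Q+Q+Q   [Q ::= ( E )]
((E)+Q)+Q+Q+Q => ((Q)+Q)+Q+Q+Q   [E ::= Q]
((Q)+Q)+Q+Q+Q => ((x)+Q)+Q+Q+Q   [Q ::= x]
((x)+Q)+Q+Q+Q => ((x)+x)+Q+Q+Q   [Q ::= x]
((x)+x)+Q+Q+Q => ((x)+x)+x+Q+Q   [Q ::= x]
((x)+x)+x+Q+Q => ((x)+x)+x+x+Q   [Q ::= x]
((x)+x)+x+x+Q => ((x)+x)+x+x+x   [Q ::= x]

E => E+Q => E+Q+Q => E+Q+Q+Q => Q+Q+Q+Q => (E)+Q+Q+Q => (E+Q)+Q+Q+Q => (Q+Q)+Q+Q+Q => ((E)+Q)+Q+Q+Q => ((Q)+Q)+Q+Q+Q => ((x)+Q)+Q+Q+Q => ((x)+x)+Q+Q+Q => ((x)+x)+x+Q+Q => ((x)+x)+x+x+Q => ((x)+x)+x+x+x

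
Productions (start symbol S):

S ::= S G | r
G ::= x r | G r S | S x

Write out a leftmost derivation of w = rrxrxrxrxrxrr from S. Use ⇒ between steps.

S ⇒ SG ⇒ rG ⇒ rGrS ⇒ rSxrS ⇒ rSGxrS ⇒ rSGGxrS ⇒ rSGGGxrS ⇒ rSGGGGxrS ⇒ rrGGGGxrS ⇒ rrxrGGGxrS ⇒ rrxrxrGGxrS ⇒ rrxrxrxrGxrS ⇒ rrxrxrxrxrxrS ⇒ rrxrxrxrxrxrr

S ⇒ SG   [S ::= S G]
SG ⇒ rG   [S ::= r]
rG ⇒ rGrS   [G ::= G r S]
rGrS ⇒ rSxrS   [G ::= S x]
rSxrS ⇒ rSGxrS   [S ::= S G]
rSGxrS ⇒ rSGGxrS   [S ::= S G]
rSGGxrS ⇒ rSGGGxrS   [S ::= S G]
rSGGGxrS ⇒ rSGGGGxrS   [S ::= S G]
rSGGGGxrS ⇒ rrGGGGxrS   [S ::= r]
rrGGGGxrS ⇒ rrxrGGGxrS   [G ::= x r]
rrxrGGGxrS ⇒ rrxrxrGGxrS   [G ::= x r]
rrxrxrGGxrS ⇒ rrxrxrxrGxrS   [G ::= x r]
rrxrxrxrGxrS ⇒ rrxrxrxrxrxrS   [G ::= x r]
rrxrxrxrxrxrS ⇒ rrxrxrxrxrxrr   [S ::= r]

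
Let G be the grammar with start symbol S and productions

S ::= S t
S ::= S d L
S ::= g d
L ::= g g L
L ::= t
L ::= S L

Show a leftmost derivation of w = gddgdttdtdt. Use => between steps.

S => SdL   [S ::= S d L]
SdL => SdLdL   [S ::= S d L]
SdLdL => StdLdL   [S ::= S t]
StdLdL => SdLtdLdL   [S ::= S d L]
SdLtdLdL => gddLtdLdL   [S ::= g d]
gddLtdLdL => gddSLtdLdL   [L ::= S L]
gddSLtdLdL => gddgdLtdLdL   [S ::= g d]
gddgdLtdLdL => gddgdttdLdL   [L ::= t]
gddgdttdLdL => gddgdttdtdL   [L ::= t]
gddgdttdtdL => gddgdttdtdt   [L ::= t]

S=>SdL=>SdLdL=>StdLdL=>SdLtdLdL=>gddLtdLdL=>gddSLtdLdL=>gddgdLtdLdL=>gddgdttdLdL=>gddgdttdtdL=>gddgdttdtdt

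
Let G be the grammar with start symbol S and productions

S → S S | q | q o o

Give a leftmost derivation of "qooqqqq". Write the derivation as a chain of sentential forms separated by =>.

S=>SS=>SSS=>qooSS=>qooSSS=>qooSSSS=>qooqSSS=>qooqqSS=>qooqqqS=>qooqqqq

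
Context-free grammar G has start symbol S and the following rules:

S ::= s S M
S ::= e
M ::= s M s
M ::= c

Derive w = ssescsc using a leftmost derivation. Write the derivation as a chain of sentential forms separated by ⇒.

S ⇒ sSM   [S ::= s S M]
sSM ⇒ ssSMM   [S ::= s S M]
ssSMM ⇒ sseMM   [S ::= e]
sseMM ⇒ ssesMsM   [M ::= s M s]
ssesMsM ⇒ ssescsM   [M ::= c]
ssescsM ⇒ ssescsc   [M ::= c]

S ⇒ sSM ⇒ ssSMM ⇒ sseMM ⇒ ssesMsM ⇒ ssescsM ⇒ ssescsc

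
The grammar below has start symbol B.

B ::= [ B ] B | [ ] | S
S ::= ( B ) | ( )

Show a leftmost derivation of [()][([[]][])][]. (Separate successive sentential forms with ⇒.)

B ⇒ [B]B   [B ::= [ B ] B]
[B]B ⇒ [S]B   [B ::= S]
[S]B ⇒ [()]B   [S ::= ( )]
[()]B ⇒ [()][B]B   [B ::= [ B ] B]
[()][B]B ⇒ [()][S]B   [B ::= S]
[()][S]B ⇒ [()][(B)]B   [S ::= ( B )]
[()][(B)]B ⇒ [()][([B]B)]B   [B ::= [ B ] B]
[()][([B]B)]B ⇒ [()][([[]]B)]B   [B ::= [ ]]
[()][([[]]B)]B ⇒ [()][([[]][])]B   [B ::= [ ]]
[()][([[]][])]B ⇒ [()][([[]][])][]   [B ::= [ ]]

B⇒[B]B⇒[S]B⇒[()]B⇒[()][B]B⇒[()][S]B⇒[()][(B)]B⇒[()][([B]B)]B⇒[()][([[]]B)]B⇒[()][([[]][])]B⇒[()][([[]][])][]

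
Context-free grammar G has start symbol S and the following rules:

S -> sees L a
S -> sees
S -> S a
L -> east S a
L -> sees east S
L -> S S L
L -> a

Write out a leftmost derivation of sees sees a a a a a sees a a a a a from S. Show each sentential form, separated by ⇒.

S ⇒ S a   [S -> S a]
S a ⇒ sees L a a   [S -> sees L a]
sees L a a ⇒ sees S S L a a   [L -> S S L]
sees S S L a a ⇒ sees S a S L a a   [S -> S a]
sees S a S L a a ⇒ sees S a a S L a a   [S -> S a]
sees S a a S L a a ⇒ sees S a a a S L a a   [S -> S a]
sees S a a a S L a a ⇒ sees sees L a a a a S L a a   [S -> sees L a]
sees sees L a a a a S L a a ⇒ sees sees a a a a a S L a a   [L -> a]
sees sees a a a a a S L a a ⇒ sees sees a a a a a S a L a a   [S -> S a]
sees sees a a a a a S a L a a ⇒ sees sees a a a a a S a a L a a   [S -> S a]
sees sees a a a a a S a a L a a ⇒ sees sees a a a a a sees a a L a a   [S -> sees]
sees sees a a a a a sees a a L a a ⇒ sees sees a a a a a sees a a a a a   [L -> a]

S ⇒ S a ⇒ sees L a a ⇒ sees S S L a a ⇒ sees S a S L a a ⇒ sees S a a S L a a ⇒ sees S a a a S L a a ⇒ sees sees L a a a a S L a a ⇒ sees sees a a a a a S L a a ⇒ sees sees a a a a a S a L a a ⇒ sees sees a a a a a S a a L a a ⇒ sees sees a a a a a sees a a L a a ⇒ sees sees a a a a a sees a a a a a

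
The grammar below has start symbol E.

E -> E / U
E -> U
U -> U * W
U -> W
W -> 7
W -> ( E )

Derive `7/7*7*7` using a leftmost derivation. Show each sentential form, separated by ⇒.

E ⇒ E/U   [E -> E / U]
E/U ⇒ U/U   [E -> U]
U/U ⇒ W/U   [U -> W]
W/U ⇒ 7/U   [W -> 7]
7/U ⇒ 7/U*W   [U -> U * W]
7/U*W ⇒ 7/U*W*W   [U -> U * W]
7/U*W*W ⇒ 7/W*W*W   [U -> W]
7/W*W*W ⇒ 7/7*W*W   [W -> 7]
7/7*W*W ⇒ 7/7*7*W   [W -> 7]
7/7*7*W ⇒ 7/7*7*7   [W -> 7]

E⇒E/U⇒U/U⇒W/U⇒7/U⇒7/U*W⇒7/U*W*W⇒7/W*W*W⇒7/7*W*W⇒7/7*7*W⇒7/7*7*7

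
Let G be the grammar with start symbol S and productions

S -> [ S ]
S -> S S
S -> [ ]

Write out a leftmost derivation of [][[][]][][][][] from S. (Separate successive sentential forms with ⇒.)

S ⇒ SS   [S -> S S]
SS ⇒ []S   [S -> [ ]]
[]S ⇒ []SS   [S -> S S]
[]SS ⇒ []SSS   [S -> S S]
[]SSS ⇒ []SSSS   [S -> S S]
[]SSSS ⇒ []SSSSS   [S -> S S]
[]SSSSS ⇒ [][S]SSSS   [S -> [ S ]]
[][S]SSSS ⇒ [][SS]SSSS   [S -> S S]
[][SS]SSSS ⇒ [][[]S]SSSS   [S -> [ ]]
[][[]S]SSSS ⇒ [][[][]]SSSS   [S -> [ ]]
[][[][]]SSSS ⇒ [][[][]][]SSS   [S -> [ ]]
[][[][]][]SSS ⇒ [][[][]][][]SS   [S -> [ ]]
[][[][]][][]SS ⇒ [][[][]][][][]S   [S -> [ ]]
[][[][]][][][]S ⇒ [][[][]][][][][]   [S -> [ ]]

S⇒SS⇒[]S⇒[]SS⇒[]SSS⇒[]SSSS⇒[]SSSSS⇒[][S]SSSS⇒[][SS]SSSS⇒[][[]S]SSSS⇒[][[][]]SSSS⇒[][[][]][]SSS⇒[][[][]][][]SS⇒[][[][]][][][]S⇒[][[][]][][][][]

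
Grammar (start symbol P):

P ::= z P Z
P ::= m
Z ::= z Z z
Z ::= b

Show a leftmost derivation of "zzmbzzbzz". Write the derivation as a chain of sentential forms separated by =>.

P => zPZ   [P ::= z P Z]
zPZ => zzPZZ   [P ::= z P Z]
zzPZZ => zzmZZ   [P ::= m]
zzmZZ => zzmbZ   [Z ::= b]
zzmbZ => zzmbzZz   [Z ::= z Z z]
zzmbzZz => zzmbzzZzz   [Z ::= z Z z]
zzmbzzZzz => zzmbzzbzz   [Z ::= b]

P=>zPZ=>zzPZZ=>zzmZZ=>zzmbZ=>zzmbzZz=>zzmbzzZzz=>zzmbzzbzz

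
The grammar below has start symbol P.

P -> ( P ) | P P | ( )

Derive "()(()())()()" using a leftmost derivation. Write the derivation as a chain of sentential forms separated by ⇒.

P ⇒ PP ⇒ PPP ⇒ ()PP ⇒ ()PPP ⇒ ()(P)PP ⇒ ()(PP)PP ⇒ ()(()P)PP ⇒ ()(()())PP ⇒ ()(()())()P ⇒ ()(()())()()

P ⇒ PP   [P -> P P]
PP ⇒ PPP   [P -> P P]
PPP ⇒ ()PP   [P -> ( )]
()PP ⇒ ()PPP   [P -> P P]
()PPP ⇒ ()(P)PP   [P -> ( P )]
()(P)PP ⇒ ()(PP)PP   [P -> P P]
()(PP)PP ⇒ ()(()P)PP   [P -> ( )]
()(()P)PP ⇒ ()(()())PP   [P -> ( )]
()(()())PP ⇒ ()(()())()P   [P -> ( )]
()(()())()P ⇒ ()(()())()()   [P -> ( )]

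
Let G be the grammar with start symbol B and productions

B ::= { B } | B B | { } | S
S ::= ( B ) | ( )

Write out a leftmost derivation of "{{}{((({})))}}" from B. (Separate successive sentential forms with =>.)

B => {B}   [B ::= { B }]
{B} => {BB}   [B ::= B B]
{BB} => {{}B}   [B ::= { }]
{{}B} => {{}{B}}   [B ::= { B }]
{{}{B}} => {{}{S}}   [B ::= S]
{{}{S}} => {{}{(B)}}   [S ::= ( B )]
{{}{(B)}} => {{}{(S)}}   [B ::= S]
{{}{(S)}} => {{}{((B))}}   [S ::= ( B )]
{{}{((B))}} => {{}{((S))}}   [B ::= S]
{{}{((S))}} => {{}{(((B)))}}   [S ::= ( B )]
{{}{(((B)))}} => {{}{((({})))}}   [B ::= { }]

B=>{B}=>{BB}=>{{}B}=>{{}{B}}=>{{}{S}}=>{{}{(B)}}=>{{}{(S)}}=>{{}{((B))}}=>{{}{((S))}}=>{{}{(((B)))}}=>{{}{((({})))}}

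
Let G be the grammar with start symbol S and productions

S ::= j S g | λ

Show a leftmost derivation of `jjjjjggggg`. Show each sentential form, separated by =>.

S => jSg   [S ::= j S g]
jSg => jjSgg   [S ::= j S g]
jjSgg => jjjSggg   [S ::= j S g]
jjjSggg => jjjjSgggg   [S ::= j S g]
jjjjSgggg => jjjjjSggggg   [S ::= j S g]
jjjjjSggggg => jjjjjggggg   [S ::= λ]

S=>jSg=>jjSgg=>jjjSggg=>jjjjSgggg=>jjjjjSggggg=>jjjjjggggg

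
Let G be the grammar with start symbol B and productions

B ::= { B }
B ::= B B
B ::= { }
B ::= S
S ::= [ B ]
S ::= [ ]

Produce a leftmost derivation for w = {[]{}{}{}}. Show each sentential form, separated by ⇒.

B ⇒ {B} ⇒ {BB} ⇒ {BBB} ⇒ {BBBB} ⇒ {SBBB} ⇒ {[]BBB} ⇒ {[]{}BB} ⇒ {[]{}{}B} ⇒ {[]{}{}{}}

B ⇒ {B}   [B ::= { B }]
{B} ⇒ {BB}   [B ::= B B]
{BB} ⇒ {BBB}   [B ::= B B]
{BBB} ⇒ {BBBB}   [B ::= B B]
{BBBB} ⇒ {SBBB}   [B ::= S]
{SBBB} ⇒ {[]BBB}   [S ::= [ ]]
{[]BBB} ⇒ {[]{}BB}   [B ::= { }]
{[]{}BB} ⇒ {[]{}{}B}   [B ::= { }]
{[]{}{}B} ⇒ {[]{}{}{}}   [B ::= { }]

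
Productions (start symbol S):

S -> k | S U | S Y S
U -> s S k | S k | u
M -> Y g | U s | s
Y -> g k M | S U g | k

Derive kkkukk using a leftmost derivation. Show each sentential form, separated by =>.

S => SYS => SUYS => SYSUYS => kYSUYS => kkSUYS => kkkUYS => kkkuYS => kkkukS => kkkukk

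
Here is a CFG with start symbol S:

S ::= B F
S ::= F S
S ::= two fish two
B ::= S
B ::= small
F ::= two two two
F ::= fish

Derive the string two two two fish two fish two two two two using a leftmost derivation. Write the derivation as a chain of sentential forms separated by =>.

S => F S => two two two S => two two two B F => two two two S F => two two two F S F => two two two fish S F => two two two fish two fish two F => two two two fish two fish two two two two

S => F S   [S ::= F S]
F S => two two two S   [F ::= two two two]
two two two S => two two two B F   [S ::= B F]
two two two B F => two two two S F   [B ::= S]
two two two S F => two two two F S F   [S ::= F S]
two two two F S F => two two two fish S F   [F ::= fish]
two two two fish S F => two two two fish two fish two F   [S ::= two fish two]
two two two fish two fish two F => two two two fish two fish two two two two   [F ::= two two two]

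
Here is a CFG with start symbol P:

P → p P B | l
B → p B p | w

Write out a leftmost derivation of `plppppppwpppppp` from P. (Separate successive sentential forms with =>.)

P => pPB => plB => plpBp => plppBpp => plpppBppp => plppppBpppp => plpppppBppppp => plppppppBpppppp => plppppppwpppppp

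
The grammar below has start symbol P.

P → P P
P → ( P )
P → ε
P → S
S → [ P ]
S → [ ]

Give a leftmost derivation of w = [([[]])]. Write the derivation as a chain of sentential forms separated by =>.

P => S   [P → S]
S => [P]   [S → [ P ]]
[P] => [(P)]   [P → ( P )]
[(P)] => [(S)]   [P → S]
[(S)] => [([P])]   [S → [ P ]]
[([P])] => [([S])]   [P → S]
[([S])] => [([[]])]   [S → [ ]]

P => S => [P] => [(P)] => [(S)] => [([P])] => [([S])] => [([[]])]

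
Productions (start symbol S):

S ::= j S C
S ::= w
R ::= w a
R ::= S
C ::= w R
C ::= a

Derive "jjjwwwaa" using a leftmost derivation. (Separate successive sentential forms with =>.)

S => jSC => jjSCC => jjjSCCC => jjjwCCC => jjjwwRCC => jjjwwSCC => jjjwwwCC => jjjwwwaC => jjjwwwaa

S => jSC   [S ::= j S C]
jSC => jjSCC   [S ::= j S C]
jjSCC => jjjSCCC   [S ::= j S C]
jjjSCCC => jjjwCCC   [S ::= w]
jjjwCCC => jjjwwRCC   [C ::= w R]
jjjwwRCC => jjjwwSCC   [R ::= S]
jjjwwSCC => jjjwwwCC   [S ::= w]
jjjwwwCC => jjjwwwaC   [C ::= a]
jjjwwwaC => jjjwwwaa   [C ::= a]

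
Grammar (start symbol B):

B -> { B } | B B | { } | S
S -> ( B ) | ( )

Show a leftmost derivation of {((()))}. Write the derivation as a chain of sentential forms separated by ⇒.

B ⇒ {B} ⇒ {S} ⇒ {(B)} ⇒ {(S)} ⇒ {((B))} ⇒ {((S))} ⇒ {((()))}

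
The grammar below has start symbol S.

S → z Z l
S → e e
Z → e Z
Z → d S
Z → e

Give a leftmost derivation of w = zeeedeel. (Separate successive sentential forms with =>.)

S => zZl => zeZl => zeeZl => zeeeZl => zeeedSl => zeeedeel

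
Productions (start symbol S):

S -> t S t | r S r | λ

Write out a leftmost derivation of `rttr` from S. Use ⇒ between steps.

S ⇒ rSr ⇒ rtStr ⇒ rttr

S ⇒ rSr   [S -> r S r]
rSr ⇒ rtStr   [S -> t S t]
rtStr ⇒ rttr   [S -> λ]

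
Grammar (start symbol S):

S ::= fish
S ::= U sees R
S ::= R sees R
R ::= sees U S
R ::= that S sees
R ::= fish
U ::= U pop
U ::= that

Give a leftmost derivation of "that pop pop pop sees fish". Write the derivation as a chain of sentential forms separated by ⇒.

S ⇒ U sees R ⇒ U pop sees R ⇒ U pop pop sees R ⇒ U pop pop pop sees R ⇒ that pop pop pop sees R ⇒ that pop pop pop sees fish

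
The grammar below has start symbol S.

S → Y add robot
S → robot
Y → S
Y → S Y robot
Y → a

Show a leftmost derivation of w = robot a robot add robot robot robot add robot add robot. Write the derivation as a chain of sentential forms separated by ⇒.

S ⇒ Y add robot   [S → Y add robot]
Y add robot ⇒ S add robot   [Y → S]
S add robot ⇒ Y add robot add robot   [S → Y add robot]
Y add robot add robot ⇒ S Y robot add robot add robot   [Y → S Y robot]
S Y robot add robot add robot ⇒ Y add robot Y robot add robot add robot   [S → Y add robot]
Y add robot Y robot add robot add robot ⇒ S Y robot add robot Y robot add robot add robot   [Y → S Y robot]
S Y robot add robot Y robot add robot add robot ⇒ robot Y robot add robot Y robot add robot add robot   [S → robot]
robot Y robot add robot Y robot add robot add robot ⇒ robot a robot add robot Y robot add robot add robot   [Y → a]
robot a robot add robot Y robot add robot add robot ⇒ robot a robot add robot S robot add robot add robot   [Y → S]
robot a robot add robot S robot add robot add robot ⇒ robot a robot add robot robot robot add robot add robot   [S → robot]

S ⇒ Y add robot ⇒ S add robot ⇒ Y add robot add robot ⇒ S Y robot add robot add robot ⇒ Y add robot Y robot add robot add robot ⇒ S Y robot add robot Y robot add robot add robot ⇒ robot Y robot add robot Y robot add robot add robot ⇒ robot a robot add robot Y robot add robot add robot ⇒ robot a robot add robot S robot add robot add robot ⇒ robot a robot add robot robot robot add robot add robot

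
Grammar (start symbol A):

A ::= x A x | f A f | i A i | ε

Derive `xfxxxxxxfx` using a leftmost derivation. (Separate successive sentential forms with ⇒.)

A ⇒ xAx ⇒ xfAfx ⇒ xfxAxfx ⇒ xfxxAxxfx ⇒ xfxxxAxxxfx ⇒ xfxxxxxxfx

A ⇒ xAx   [A ::= x A x]
xAx ⇒ xfAfx   [A ::= f A f]
xfAfx ⇒ xfxAxfx   [A ::= x A x]
xfxAxfx ⇒ xfxxAxxfx   [A ::= x A x]
xfxxAxxfx ⇒ xfxxxAxxxfx   [A ::= x A x]
xfxxxAxxxfx ⇒ xfxxxxxxfx   [A ::= ε]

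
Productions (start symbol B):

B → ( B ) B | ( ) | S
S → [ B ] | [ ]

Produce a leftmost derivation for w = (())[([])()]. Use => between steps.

B => (B)B   [B → ( B ) B]
(B)B => (())B   [B → ( )]
(())B => (())S   [B → S]
(())S => (())[B]   [S → [ B ]]
(())[B] => (())[(B)B]   [B → ( B ) B]
(())[(B)B] => (())[(S)B]   [B → S]
(())[(S)B] => (())[([])B]   [S → [ ]]
(())[([])B] => (())[([])()]   [B → ( )]

B => (B)B => (())B => (())S => (())[B] => (())[(B)B] => (())[(S)B] => (())[([])B] => (())[([])()]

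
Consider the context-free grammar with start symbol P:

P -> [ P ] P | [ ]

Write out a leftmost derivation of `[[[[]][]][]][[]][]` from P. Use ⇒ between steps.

P⇒[P]P⇒[[P]P]P⇒[[[P]P]P]P⇒[[[[]]P]P]P⇒[[[[]][]]P]P⇒[[[[]][]][]]P⇒[[[[]][]][]][P]P⇒[[[[]][]][]][[]]P⇒[[[[]][]][]][[]][]

P ⇒ [P]P   [P -> [ P ] P]
[P]P ⇒ [[P]P]P   [P -> [ P ] P]
[[P]P]P ⇒ [[[P]P]P]P   [P -> [ P ] P]
[[[P]P]P]P ⇒ [[[[]]P]P]P   [P -> [ ]]
[[[[]]P]P]P ⇒ [[[[]][]]P]P   [P -> [ ]]
[[[[]][]]P]P ⇒ [[[[]][]][]]P   [P -> [ ]]
[[[[]][]][]]P ⇒ [[[[]][]][]][P]P   [P -> [ P ] P]
[[[[]][]][]][P]P ⇒ [[[[]][]][]][[]]P   [P -> [ ]]
[[[[]][]][]][[]]P ⇒ [[[[]][]][]][[]][]   [P -> [ ]]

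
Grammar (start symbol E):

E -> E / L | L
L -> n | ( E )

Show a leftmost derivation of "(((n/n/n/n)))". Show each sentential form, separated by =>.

E => L => (E) => (L) => ((E)) => ((L)) => (((E))) => (((E/L))) => (((E/L/L))) => (((E/L/L/L))) => (((L/L/L/L))) => (((n/L/L/L))) => (((n/n/L/L))) => (((n/n/n/L))) => (((n/n/n/n)))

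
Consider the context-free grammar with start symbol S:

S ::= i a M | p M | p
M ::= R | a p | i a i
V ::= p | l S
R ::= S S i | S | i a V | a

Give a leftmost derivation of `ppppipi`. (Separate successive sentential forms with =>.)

S => pM => pR => pSSi => ppMSi => ppRSi => ppSSiSi => pppSiSi => ppppiSi => ppppipi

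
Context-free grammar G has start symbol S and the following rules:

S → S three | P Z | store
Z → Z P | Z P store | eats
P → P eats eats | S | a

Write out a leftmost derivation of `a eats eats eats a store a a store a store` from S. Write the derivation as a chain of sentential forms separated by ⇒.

S ⇒ P Z   [S → P Z]
P Z ⇒ P eats eats Z   [P → P eats eats]
P eats eats Z ⇒ a eats eats Z   [P → a]
a eats eats Z ⇒ a eats eats Z P store   [Z → Z P store]
a eats eats Z P store ⇒ a eats eats Z P store P store   [Z → Z P store]
a eats eats Z P store P store ⇒ a eats eats Z P P store P store   [Z → Z P]
a eats eats Z P P store P store ⇒ a eats eats Z P store P P store P store   [Z → Z P store]
a eats eats Z P store P P store P store ⇒ a eats eats eats P store P P store P store   [Z → eats]
a eats eats eats P store P P store P store ⇒ a eats eats eats a store P P store P store   [P → a]
a eats eats eats a store P P store P store ⇒ a eats eats eats a store a P store P store   [P → a]
a eats eats eats a store a P store P store ⇒ a eats eats eats a store a a store P store   [P → a]
a eats eats eats a store a a store P store ⇒ a eats eats eats a store a a store a store   [P → a]

S ⇒ P Z ⇒ P eats eats Z ⇒ a eats eats Z ⇒ a eats eats Z P store ⇒ a eats eats Z P store P store ⇒ a eats eats Z P P store P store ⇒ a eats eats Z P store P P store P store ⇒ a eats eats eats P store P P store P store ⇒ a eats eats eats a store P P store P store ⇒ a eats eats eats a store a P store P store ⇒ a eats eats eats a store a a store P store ⇒ a eats eats eats a store a a store a store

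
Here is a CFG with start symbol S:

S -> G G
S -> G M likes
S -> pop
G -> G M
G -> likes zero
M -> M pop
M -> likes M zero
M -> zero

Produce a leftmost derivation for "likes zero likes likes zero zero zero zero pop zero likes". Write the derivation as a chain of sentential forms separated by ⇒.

S ⇒ G M likes   [S -> G M likes]
G M likes ⇒ G M M likes   [G -> G M]
G M M likes ⇒ G M M M likes   [G -> G M]
G M M M likes ⇒ likes zero M M M likes   [G -> likes zero]
likes zero M M M likes ⇒ likes zero likes M zero M M likes   [M -> likes M zero]
likes zero likes M zero M M likes ⇒ likes zero likes likes M zero zero M M likes   [M -> likes M zero]
likes zero likes likes M zero zero M M likes ⇒ likes zero likes likes zero zero zero M M likes   [M -> zero]
likes zero likes likes zero zero zero M M likes ⇒ likes zero likes likes zero zero zero M pop M likes   [M -> M pop]
likes zero likes likes zero zero zero M pop M likes ⇒ likes zero likes likes zero zero zero zero pop M likes   [M -> zero]
likes zero likes likes zero zero zero zero pop M likes ⇒ likes zero likes likes zero zero zero zero pop zero likes   [M -> zero]

S ⇒ G M likes ⇒ G M M likes ⇒ G M M M likes ⇒ likes zero M M M likes ⇒ likes zero likes M zero M M likes ⇒ likes zero likes likes M zero zero M M likes ⇒ likes zero likes likes zero zero zero M M likes ⇒ likes zero likes likes zero zero zero M pop M likes ⇒ likes zero likes likes zero zero zero zero pop M likes ⇒ likes zero likes likes zero zero zero zero pop zero likes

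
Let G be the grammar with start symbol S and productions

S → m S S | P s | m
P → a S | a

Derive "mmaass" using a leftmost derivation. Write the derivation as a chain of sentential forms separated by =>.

S=>mSS=>mmS=>mmPs=>mmaSs=>mmaPss=>mmaass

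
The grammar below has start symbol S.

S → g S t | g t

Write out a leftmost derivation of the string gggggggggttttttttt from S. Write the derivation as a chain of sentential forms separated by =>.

S => gSt => ggStt => gggSttt => ggggStttt => gggggSttttt => ggggggStttttt => gggggggSttttttt => ggggggggStttttttt => gggggggggttttttttt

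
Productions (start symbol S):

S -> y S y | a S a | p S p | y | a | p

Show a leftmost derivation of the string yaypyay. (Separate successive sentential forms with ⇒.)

S⇒ySy⇒yaSay⇒yaySyay⇒yaypyay

S ⇒ ySy   [S -> y S y]
ySy ⇒ yaSay   [S -> a S a]
yaSay ⇒ yaySyay   [S -> y S y]
yaySyay ⇒ yaypyay   [S -> p]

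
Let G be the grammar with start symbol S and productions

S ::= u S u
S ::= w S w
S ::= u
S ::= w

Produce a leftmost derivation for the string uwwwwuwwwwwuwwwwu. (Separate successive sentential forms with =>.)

S => uSu   [S ::= u S u]
uSu => uwSwu   [S ::= w S w]
uwSwu => uwwSwwu   [S ::= w S w]
uwwSwwu => uwwwSwwwu   [S ::= w S w]
uwwwSwwwu => uwwwwSwwwwu   [S ::= w S w]
uwwwwSwwwwu => uwwwwuSuwwwwu   [S ::= u S u]
uwwwwuSuwwwwu => uwwwwuwSwuwwwwu   [S ::= w S w]
uwwwwuwSwuwwwwu => uwwwwuwwSwwuwwwwu   [S ::= w S w]
uwwwwuwwSwwuwwwwu => uwwwwuwwwwwuwwwwu   [S ::= w]

S => uSu => uwSwu => uwwSwwu => uwwwSwwwu => uwwwwSwwwwu => uwwwwuSuwwwwu => uwwwwuwSwuwwwwu => uwwwwuwwSwwuwwwwu => uwwwwuwwwwwuwwwwu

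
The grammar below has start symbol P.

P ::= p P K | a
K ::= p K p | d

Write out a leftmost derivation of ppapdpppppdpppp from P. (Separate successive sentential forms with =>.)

P => pPK => ppPKK => ppaKK => ppapKpK => ppapdpK => ppapdppKp => ppapdpppKpp => ppapdppppKppp => ppapdpppppKpppp => ppapdpppppdpppp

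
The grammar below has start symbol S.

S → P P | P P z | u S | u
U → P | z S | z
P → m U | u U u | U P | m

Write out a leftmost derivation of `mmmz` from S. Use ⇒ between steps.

S ⇒ PPz   [S → P P z]
PPz ⇒ UPPz   [P → U P]
UPPz ⇒ PPPz   [U → P]
PPPz ⇒ mPPz   [P → m]
mPPz ⇒ mmPz   [P → m]
mmPz ⇒ mmmz   [P → m]

S ⇒ PPz ⇒ UPPz ⇒ PPPz ⇒ mPPz ⇒ mmPz ⇒ mmmz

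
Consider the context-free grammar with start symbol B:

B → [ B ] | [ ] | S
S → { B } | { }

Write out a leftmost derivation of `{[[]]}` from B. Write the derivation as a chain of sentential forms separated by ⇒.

B ⇒ S   [B → S]
S ⇒ {B}   [S → { B }]
{B} ⇒ {[B]}   [B → [ B ]]
{[B]} ⇒ {[[]]}   [B → [ ]]

B⇒S⇒{B}⇒{[B]}⇒{[[]]}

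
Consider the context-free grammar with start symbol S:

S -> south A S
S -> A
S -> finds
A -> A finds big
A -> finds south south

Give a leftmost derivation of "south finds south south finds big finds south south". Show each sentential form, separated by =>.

S => south A S   [S -> south A S]
south A S => south A finds big S   [A -> A finds big]
south A finds big S => south finds south south finds big S   [A -> finds south south]
south finds south south finds big S => south finds south south finds big A   [S -> A]
south finds south south finds big A => south finds south south finds big finds south south   [A -> finds south south]

S => south A S => south A finds big S => south finds south south finds big S => south finds south south finds big A => south finds south south finds big finds south south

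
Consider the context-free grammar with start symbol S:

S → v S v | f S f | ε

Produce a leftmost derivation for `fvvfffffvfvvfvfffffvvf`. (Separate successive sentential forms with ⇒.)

S⇒fSf⇒fvSvf⇒fvvSvvf⇒fvvfSfvvf⇒fvvffSffvvf⇒fvvfffSfffvvf⇒fvvffffSffffvvf⇒fvvfffffSfffffvvf⇒fvvfffffvSvfffffvvf⇒fvvfffffvfSfvfffffvvf⇒fvvfffffvfvSvfvfffffvvf⇒fvvfffffvfvvfvfffffvvf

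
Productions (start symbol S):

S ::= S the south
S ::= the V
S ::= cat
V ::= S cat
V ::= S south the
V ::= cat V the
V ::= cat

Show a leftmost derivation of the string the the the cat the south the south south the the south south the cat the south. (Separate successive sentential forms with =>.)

S => S the south   [S ::= S the south]
S the south => the V the south   [S ::= the V]
the V the south => the S cat the south   [V ::= S cat]
the S cat the south => the the V cat the south   [S ::= the V]
the the V cat the south => the the S south the cat the south   [V ::= S south the]
the the S south the cat the south => the the S the south south the cat the south   [S ::= S the south]
the the S the south south the cat the south => the the the V the south south the cat the south   [S ::= the V]
the the the V the south south the cat the south => the the the S south the the south south the cat the south   [V ::= S south the]
the the the S south the the south south the cat the south => the the the S the south south the the south south the cat the south   [S ::= S the south]
the the the S the south south the the south south the cat the south => the the the S the south the south south the the south south the cat the south   [S ::= S the south]
the the the S the south the south south the the south south the cat the south => the the the cat the south the south south the the south south the cat the south   [S ::= cat]

S => S the south => the V the south => the S cat the south => the the V cat the south => the the S south the cat the south => the the S the south south the cat the south => the the the V the south south the cat the south => the the the S south the the south south the cat the south => the the the S the south south the the south south the cat the south => the the the S the south the south south the the south south the cat the south => the the the cat the south the south south the the south south the cat the south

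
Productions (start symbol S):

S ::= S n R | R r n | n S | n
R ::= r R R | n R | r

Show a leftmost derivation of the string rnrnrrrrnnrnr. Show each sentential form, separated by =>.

S => SnR   [S ::= S n R]
SnR => SnRnR   [S ::= S n R]
SnRnR => RrnnRnR   [S ::= R r n]
RrnnRnR => rRRrnnRnR   [R ::= r R R]
rRRrnnRnR => rnRRrnnRnR   [R ::= n R]
rnRRrnnRnR => rnrRRRrnnRnR   [R ::= r R R]
rnrRRRrnnRnR => rnrnRRRrnnRnR   [R ::= n R]
rnrnRRRrnnRnR => rnrnrRRrnnRnR   [R ::= r]
rnrnrRRrnnRnR => rnrnrrRrnnRnR   [R ::= r]
rnrnrrRrnnRnR => rnrnrrrrnnRnR   [R ::= r]
rnrnrrrrnnRnR => rnrnrrrrnnrnR   [R ::= r]
rnrnrrrrnnrnR => rnrnrrrrnnrnr   [R ::= r]

S => SnR => SnRnR => RrnnRnR => rRRrnnRnR => rnRRrnnRnR => rnrRRRrnnRnR => rnrnRRRrnnRnR => rnrnrRRrnnRnR => rnrnrrRrnnRnR => rnrnrrrrnnRnR => rnrnrrrrnnrnR => rnrnrrrrnnrnr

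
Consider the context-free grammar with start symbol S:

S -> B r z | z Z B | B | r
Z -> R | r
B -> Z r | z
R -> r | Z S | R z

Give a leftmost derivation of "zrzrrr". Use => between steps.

S=>zZB=>zRB=>zZSB=>zRSB=>zRzSB=>zrzSB=>zrzrB=>zrzrZr=>zrzrRr=>zrzrrr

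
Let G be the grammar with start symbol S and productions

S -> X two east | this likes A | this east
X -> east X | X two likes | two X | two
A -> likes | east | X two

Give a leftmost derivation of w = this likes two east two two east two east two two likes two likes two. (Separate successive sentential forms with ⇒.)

S ⇒ this likes A ⇒ this likes X two ⇒ this likes two X two ⇒ this likes two east X two ⇒ this likes two east two X two ⇒ this likes two east two X two likes two ⇒ this likes two east two two X two likes two ⇒ this likes two east two two east X two likes two ⇒ this likes two east two two east two X two likes two ⇒ this likes two east two two east two X two likes two likes two ⇒ this likes two east two two east two east X two likes two likes two ⇒ this likes two east two two east two east two two likes two likes two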